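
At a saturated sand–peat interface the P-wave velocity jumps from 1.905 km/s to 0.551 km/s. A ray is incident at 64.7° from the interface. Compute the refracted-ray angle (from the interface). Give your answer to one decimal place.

Convert to the normal: θ₁ = 90° − 64.7° = 25.3°.
Snell's law: sin θ₂ = (V₂/V₁)·sin θ₁ = (0.551/1.905)·sin 25.3° = 0.1236.
θ₂ = arcsin 0.1236 = 7.10° from the normal.
From the interface: 90° − 7.10° = 82.90°.

82.9°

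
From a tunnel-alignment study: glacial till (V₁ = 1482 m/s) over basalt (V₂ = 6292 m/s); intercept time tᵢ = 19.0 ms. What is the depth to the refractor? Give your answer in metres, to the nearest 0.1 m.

14.5 m

θ_c = arcsin(1482/6292) = 13.62°; cos θ_c = 0.9719.
tᵢ = 2h cos θ_c/V₁ ⇒ h = tᵢ·V₁/(2 cos θ_c) = 0.019·1482/(2·0.9719) = 14.49 m.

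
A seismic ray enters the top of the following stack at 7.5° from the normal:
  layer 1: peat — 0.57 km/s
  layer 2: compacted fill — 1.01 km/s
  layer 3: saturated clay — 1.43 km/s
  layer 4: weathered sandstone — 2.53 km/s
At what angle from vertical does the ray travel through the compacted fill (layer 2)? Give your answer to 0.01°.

Ray parameter p = sin 7.5° / 0.57 = 2.2899e-01 s/km.
sin θ_2 = p·V_2 = 2.2899e-01 × 1.01 = 0.2313.
θ_2 = arcsin 0.2313 = 13.37°.

13.37°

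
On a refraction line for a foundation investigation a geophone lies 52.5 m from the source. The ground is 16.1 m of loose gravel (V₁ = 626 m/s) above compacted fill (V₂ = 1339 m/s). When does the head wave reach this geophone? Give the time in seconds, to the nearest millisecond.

t = x/V₂ + 2h·√(V₂²−V₁²)/(V₁V₂).
√(V₂²−V₁²) = √(1339²−626²) = 1183.7 m/s; delay term = 2·16.1·1183.7/(626·1339) = 0.04547 s.
t = 52.5/1339 + 0.04547 = 0.08468 s.

0.085 s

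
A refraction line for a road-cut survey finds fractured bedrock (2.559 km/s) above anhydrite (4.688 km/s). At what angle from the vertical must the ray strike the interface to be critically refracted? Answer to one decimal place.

33.1°

At critical incidence the refracted ray runs along the interface (θ₂ = 90°), so sin θ_c = V₁/V₂.
θ_c = arcsin(2.559/4.688) = arcsin 0.5459 = 33.08°.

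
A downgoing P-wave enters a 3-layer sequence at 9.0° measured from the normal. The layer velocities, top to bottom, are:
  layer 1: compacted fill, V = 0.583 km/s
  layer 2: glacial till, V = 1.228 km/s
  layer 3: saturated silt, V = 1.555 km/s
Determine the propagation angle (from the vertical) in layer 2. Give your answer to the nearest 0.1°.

19.2°

Snell's law across each interface conserves sin θ / V, so sin θ_2 = V_2·sin θ₁/V₁.
sin θ_2 = 1.228 × sin 9.0° / 0.583 = 0.3295.
θ_2 = 19.24° from the vertical.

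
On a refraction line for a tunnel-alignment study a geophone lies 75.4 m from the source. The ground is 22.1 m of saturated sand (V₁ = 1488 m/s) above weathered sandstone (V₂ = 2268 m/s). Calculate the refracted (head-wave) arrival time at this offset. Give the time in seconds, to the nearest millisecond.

θ_c = arcsin(V₁/V₂) = arcsin(1488/2268) = 41.00°, cos θ_c = 0.7547.
Intercept time tᵢ = 2h cos θ_c / V₁ = 2·22.1·0.7547/1488 = 0.02242 s.
t = x/V₂ + tᵢ = 75.4/2268 + 0.02242 = 0.05566 s.

0.056 s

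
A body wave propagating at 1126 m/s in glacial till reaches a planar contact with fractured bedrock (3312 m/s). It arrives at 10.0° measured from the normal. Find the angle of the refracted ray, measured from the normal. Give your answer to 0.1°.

sin θ₁/V₁ = sin θ₂/V₂ ⇒ sin θ₂ = 3312·sin 10.0°/1126 = 3312·0.1736/1126 = 0.5108.
θ₂ = arcsin 0.5108 = 30.71° from the normal.

30.7°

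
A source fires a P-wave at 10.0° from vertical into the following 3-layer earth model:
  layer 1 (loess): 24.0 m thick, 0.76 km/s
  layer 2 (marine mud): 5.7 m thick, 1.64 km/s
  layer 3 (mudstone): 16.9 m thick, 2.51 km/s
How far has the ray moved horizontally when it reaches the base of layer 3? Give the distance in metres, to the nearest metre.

18 m

Apply Snell's law at each interface; in layer i the horizontal offset is hᵢ·tan θᵢ.
Layer 1: θ = 10.00°; offset = 24.0·tan 10.00° = 4.232 m.
Layer 2: sin θ = 1.64·sin 10.0°/0.76 = 0.3747, θ = 22.01°; offset = 5.7·tan 22.01° = 2.304 m.
Layer 3: sin θ = 2.51·sin 10.0°/0.76 = 0.5735, θ = 34.99°; offset = 16.9·tan 34.99° = 11.831 m.
Total horizontal offset = 18.367 m.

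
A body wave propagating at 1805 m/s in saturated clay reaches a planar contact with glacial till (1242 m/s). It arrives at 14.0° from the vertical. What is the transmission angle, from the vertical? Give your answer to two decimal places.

9.58°

sin θ₁/V₁ = sin θ₂/V₂ ⇒ sin θ₂ = 1242·sin 14.0°/1805 = 1242·0.2419/1805 = 0.1665.
θ₂ = sin⁻¹(0.1665) = 9.58° (from vertical).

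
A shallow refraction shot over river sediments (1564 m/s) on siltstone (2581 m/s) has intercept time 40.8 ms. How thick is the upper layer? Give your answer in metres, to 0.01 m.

40.11 m

h = tᵢ·V₁·V₂ / (2·√(V₂²−V₁²)).
√(V₂²−V₁²) = √(2581² − 1564²) = 2053.2 m/s.
h = 0.0408 s × 1564 × 2581 / (2 × 2053.2) = 40.11 m.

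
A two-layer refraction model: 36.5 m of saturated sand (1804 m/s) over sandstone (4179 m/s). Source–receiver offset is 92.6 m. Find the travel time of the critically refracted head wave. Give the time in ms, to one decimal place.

58.7 ms

t = x/V₂ + 2h·√(V₂²−V₁²)/(V₁V₂).
√(V₂²−V₁²) = √(4179²−1804²) = 3769.6 m/s; delay term = 2·36.5·3769.6/(1804·4179) = 0.03650 s.
t = 92.6/4179 + 0.03650 = 0.05866 s.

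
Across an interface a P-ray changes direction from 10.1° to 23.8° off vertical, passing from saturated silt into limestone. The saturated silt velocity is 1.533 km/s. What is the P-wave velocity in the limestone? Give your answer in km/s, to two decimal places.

Snell's law: sin 10.1°/V₁ = sin 23.8°/V₂.
V₂ = V₁·sin 23.8°/sin 10.1° = 1.533 × 2.3012 = 3.53 km/s.

3.53 km/s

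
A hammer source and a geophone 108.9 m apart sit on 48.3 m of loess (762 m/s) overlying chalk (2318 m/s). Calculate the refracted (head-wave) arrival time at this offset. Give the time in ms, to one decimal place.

θ_c = arcsin(V₁/V₂) = arcsin(762/2318) = 19.19°, cos θ_c = 0.9444.
Intercept time tᵢ = 2h cos θ_c / V₁ = 2·48.3·0.9444/762 = 0.11973 s.
t = x/V₂ + tᵢ = 108.9/2318 + 0.11973 = 0.16671 s.

166.7 ms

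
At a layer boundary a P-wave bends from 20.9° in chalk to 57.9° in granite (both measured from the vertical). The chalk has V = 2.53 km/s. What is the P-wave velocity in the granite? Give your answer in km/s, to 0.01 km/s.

6.01 km/s

sin 20.9° = 0.3567; sin 57.9° = 0.8471.
V₂ = V₁·(sin θ₂/sin θ₁) = 2.53·(0.8471/0.3567) = 6.01 km/s.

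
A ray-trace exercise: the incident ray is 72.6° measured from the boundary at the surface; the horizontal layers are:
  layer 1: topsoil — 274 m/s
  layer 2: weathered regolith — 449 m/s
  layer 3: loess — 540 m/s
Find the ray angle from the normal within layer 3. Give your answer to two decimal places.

36.11°

From the normal: θ₁ = 90° − 72.6° = 17.4°.
Ray parameter p = sin 17.4° / 274 = 1.0914e-03 s/m.
sin θ_3 = p·V_3 = 1.0914e-03 × 540 = 0.5894.
θ_3 = arcsin 0.5894 = 36.11°.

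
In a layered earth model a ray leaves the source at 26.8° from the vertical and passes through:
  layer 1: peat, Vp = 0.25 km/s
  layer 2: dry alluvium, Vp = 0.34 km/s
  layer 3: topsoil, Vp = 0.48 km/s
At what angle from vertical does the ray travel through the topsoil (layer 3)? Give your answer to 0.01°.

Ray parameter p = sin 26.8° / 0.25 = 1.8035e+00 s/km.
sin θ_3 = p·V_3 = 1.8035e+00 × 0.48 = 0.8657.
θ_3 = arcsin 0.8657 = 59.96°.

59.96°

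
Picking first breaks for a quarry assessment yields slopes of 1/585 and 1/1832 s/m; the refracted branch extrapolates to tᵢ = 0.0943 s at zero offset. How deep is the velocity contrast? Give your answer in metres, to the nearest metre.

29 m

h = tᵢ·V₁·V₂ / (2·√(V₂²−V₁²)).
√(V₂²−V₁²) = √(1832² − 585²) = 1736.1 m/s.
h = 0.0943 s × 585 × 1832 / (2 × 1736.1) = 29.11 m.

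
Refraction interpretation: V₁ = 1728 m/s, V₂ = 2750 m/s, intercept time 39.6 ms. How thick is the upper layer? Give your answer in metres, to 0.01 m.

θ_c = arcsin(1728/2750) = 38.93°; cos θ_c = 0.7779.
tᵢ = 2h cos θ_c/V₁ ⇒ h = tᵢ·V₁/(2 cos θ_c) = 0.0396·1728/(2·0.7779) = 43.98 m.

43.98 m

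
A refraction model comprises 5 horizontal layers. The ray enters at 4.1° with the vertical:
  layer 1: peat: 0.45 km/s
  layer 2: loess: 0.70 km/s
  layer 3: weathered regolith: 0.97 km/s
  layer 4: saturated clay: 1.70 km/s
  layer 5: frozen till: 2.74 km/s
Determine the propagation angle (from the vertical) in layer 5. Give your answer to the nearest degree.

Ray parameter p = sin 4.1° / 0.45 = 1.5888e-01 s/km.
sin θ_5 = p·V_5 = 1.5888e-01 × 2.74 = 0.4353.
θ_5 = arcsin 0.4353 = 25.81°.

26°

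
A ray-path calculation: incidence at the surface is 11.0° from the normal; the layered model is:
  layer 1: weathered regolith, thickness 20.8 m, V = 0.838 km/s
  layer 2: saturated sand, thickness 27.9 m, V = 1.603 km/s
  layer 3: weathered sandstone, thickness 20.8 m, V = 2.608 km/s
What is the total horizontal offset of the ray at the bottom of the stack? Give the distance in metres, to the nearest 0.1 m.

Ray parameter p = sin 11.0° / 0.838 km/s = 2.2770e-01 s/km.
Layer 1: θ = 11.00°; offset = 20.8·tan 11.00° = 4.043 m.
Layer 2: sin θ = p·1.603 = 0.3650 → θ = 21.41°; offset = 27.9·tan 21.41° = 10.938 m.
Layer 3: sin θ = p·2.608 = 0.5938 → θ = 36.43°; offset = 20.8·tan 36.43° = 15.352 m.
Total horizontal offset = 30.333 m.

30.3 m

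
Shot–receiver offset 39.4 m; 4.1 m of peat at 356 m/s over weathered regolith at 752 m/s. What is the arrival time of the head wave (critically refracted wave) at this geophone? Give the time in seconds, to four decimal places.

t = x/V₂ + 2h·√(V₂²−V₁²)/(V₁V₂).
√(V₂²−V₁²) = √(752²−356²) = 662.4 m/s; delay term = 2·4.1·662.4/(356·752) = 0.02029 s.
t = 39.4/752 + 0.02029 = 0.07268 s.

0.0727 s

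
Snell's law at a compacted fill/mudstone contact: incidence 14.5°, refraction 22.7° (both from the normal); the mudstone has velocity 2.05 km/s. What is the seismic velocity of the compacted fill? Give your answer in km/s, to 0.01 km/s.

Snell's law: sin 14.5°/V₁ = sin 22.7°/V₂.
V₁ = V₂·sin 14.5°/sin 22.7° = 2.05 × 0.6488 = 1.33 km/s.

1.33 km/s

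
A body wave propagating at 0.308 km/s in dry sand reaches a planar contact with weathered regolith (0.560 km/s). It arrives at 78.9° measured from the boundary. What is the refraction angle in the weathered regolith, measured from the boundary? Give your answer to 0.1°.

Convert to the normal: θ₁ = 90° − 78.9° = 11.1°.
Snell's law: sin θ₂ = (V₂/V₁)·sin θ₁ = (0.560/0.308)·sin 11.1° = 0.3500.
θ₂ = sin⁻¹(0.3500) = 20.49° (from vertical).
From the interface: 90° − 20.49° = 69.51°.

69.5°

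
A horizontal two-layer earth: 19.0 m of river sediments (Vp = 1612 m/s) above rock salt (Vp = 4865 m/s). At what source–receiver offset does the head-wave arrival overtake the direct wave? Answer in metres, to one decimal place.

θ_c = arcsin(1612/4865) = 19.35°, so cos θ_c = 0.9435 and tᵢ = 2h cos θ_c/V₁ = 0.0222 s.
At crossover x/V₁ = x/V₂ + tᵢ ⇒ x = tᵢ/(1/V₁ − 1/V₂) = 0.02224/(6.2035e-04 − 2.0555e-04) = 53.62 m.

53.6 m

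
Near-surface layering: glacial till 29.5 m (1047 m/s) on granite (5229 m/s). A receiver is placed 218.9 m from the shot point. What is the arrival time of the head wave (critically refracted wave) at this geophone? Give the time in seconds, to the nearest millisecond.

t = x/V₂ + 2h·√(V₂²−V₁²)/(V₁V₂).
√(V₂²−V₁²) = √(5229²−1047²) = 5123.1 m/s; delay term = 2·29.5·5123.1/(1047·5229) = 0.05521 s.
t = 218.9/5229 + 0.05521 = 0.09707 s.

0.097 s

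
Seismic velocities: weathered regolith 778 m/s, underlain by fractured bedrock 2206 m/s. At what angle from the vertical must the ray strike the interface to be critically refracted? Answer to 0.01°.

Critical incidence: sin θ_c = V₁/V₂ = 778/2206 = 0.3527.
θ_c = arcsin 0.3527 = 20.65°.

20.65°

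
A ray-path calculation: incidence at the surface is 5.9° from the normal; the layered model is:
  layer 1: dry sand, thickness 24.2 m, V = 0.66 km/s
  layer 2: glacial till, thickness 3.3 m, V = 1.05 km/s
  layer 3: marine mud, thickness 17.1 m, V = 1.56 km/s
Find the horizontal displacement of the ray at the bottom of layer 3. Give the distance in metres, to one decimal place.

7.3 m

p = sin θ₁/V₁ = sin 5.9°/0.66 = 1.5575e-01 s/km is conserved through the stack.
Layer 1: θ = 5.90°; offset = 24.2·tan 5.90° = 2.501 m.
Layer 2: sin θ = p·1.05 = 0.1635 → θ = 9.41°; offset = 3.3·tan 9.41° = 0.547 m.
Layer 3: sin θ = p·1.56 = 0.2430 → θ = 14.06°; offset = 17.1·tan 14.06° = 4.283 m.
Total horizontal offset = 7.331 m.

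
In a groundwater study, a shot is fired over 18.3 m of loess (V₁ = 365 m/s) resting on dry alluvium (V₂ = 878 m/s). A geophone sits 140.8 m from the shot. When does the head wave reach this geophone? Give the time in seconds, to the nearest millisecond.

t = x/V₂ + 2h·√(V₂²−V₁²)/(V₁V₂).
√(V₂²−V₁²) = √(878²−365²) = 798.5 m/s; delay term = 2·18.3·798.5/(365·878) = 0.09120 s.
t = 140.8/878 + 0.09120 = 0.25156 s.

0.252 s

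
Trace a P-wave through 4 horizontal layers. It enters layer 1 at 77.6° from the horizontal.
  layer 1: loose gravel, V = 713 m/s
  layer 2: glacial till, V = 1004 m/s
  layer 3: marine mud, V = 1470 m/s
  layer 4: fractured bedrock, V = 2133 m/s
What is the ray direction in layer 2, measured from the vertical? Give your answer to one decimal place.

17.6°

From the normal: θ₁ = 90° − 77.6° = 12.4°.
Ray parameter p = sin 12.4° / 713 = 3.0117e-04 s/m.
sin θ_2 = p·V_2 = 3.0117e-04 × 1004 = 0.3024.
θ_2 = 17.60° from the vertical.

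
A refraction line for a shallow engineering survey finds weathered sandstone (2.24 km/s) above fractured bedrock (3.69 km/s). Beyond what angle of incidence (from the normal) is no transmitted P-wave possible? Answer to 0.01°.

37.38°

Critical incidence: sin θ_c = V₁/V₂ = 2.24/3.69 = 0.6070.
θ_c = arcsin 0.6070 = 37.38°.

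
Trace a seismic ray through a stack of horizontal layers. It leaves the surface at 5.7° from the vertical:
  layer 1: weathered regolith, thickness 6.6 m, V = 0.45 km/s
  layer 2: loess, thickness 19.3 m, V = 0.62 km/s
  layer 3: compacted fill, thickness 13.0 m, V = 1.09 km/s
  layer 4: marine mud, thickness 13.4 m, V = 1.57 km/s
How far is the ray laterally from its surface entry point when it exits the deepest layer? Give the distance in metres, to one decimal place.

11.5 m

Apply Snell's law at each interface; in layer i the horizontal offset is hᵢ·tan θᵢ.
Layer 1: θ = 5.70°; offset = 6.6·tan 5.70° = 0.659 m.
Layer 2: sin θ = 0.62·sin 5.7°/0.45 = 0.1368, θ = 7.87°; offset = 19.3·tan 7.87° = 2.666 m.
Layer 3: sin θ = 1.09·sin 5.7°/0.45 = 0.2406, θ = 13.92°; offset = 13.0·tan 13.92° = 3.222 m.
Layer 4: sin θ = 1.57·sin 5.7°/0.45 = 0.3465, θ = 20.27°; offset = 13.4·tan 20.27° = 4.950 m.
Summing the layer offsets gives 11.497 m.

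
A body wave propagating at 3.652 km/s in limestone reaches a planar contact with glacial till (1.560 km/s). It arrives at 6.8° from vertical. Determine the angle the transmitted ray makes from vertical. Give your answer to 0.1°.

2.9°

Snell's law: sin θ₂ = (V₂/V₁)·sin θ₁ = (1.560/3.652)·sin 6.8° = 0.0506.
θ₂ = arcsin 0.0506 = 2.90° from the normal.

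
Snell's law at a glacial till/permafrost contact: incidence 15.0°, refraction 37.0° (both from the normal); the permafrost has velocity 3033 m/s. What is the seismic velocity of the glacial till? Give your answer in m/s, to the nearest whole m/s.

Snell's law: sin 15.0°/V₁ = sin 37.0°/V₂.
V₁ = V₂·sin 15.0°/sin 37.0° = 3033 × 0.4301 = 1304.38 m/s.

1304 m/s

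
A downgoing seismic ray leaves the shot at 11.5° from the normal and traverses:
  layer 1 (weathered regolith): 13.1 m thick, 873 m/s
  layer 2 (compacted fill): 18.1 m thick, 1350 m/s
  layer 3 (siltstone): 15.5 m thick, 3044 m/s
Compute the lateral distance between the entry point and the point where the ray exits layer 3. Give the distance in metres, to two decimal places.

p = sin θ₁/V₁ = sin 11.5°/873 = 2.2837e-04 s/m is conserved through the stack.
Layer 1: θ = 11.50°; offset = 13.1·tan 11.50° = 2.6652 m.
Layer 2: sin θ = p·1350 = 0.3083 → θ = 17.96°; offset = 18.1·tan 17.96° = 5.8660 m.
Layer 3: sin θ = p·3044 = 0.6952 → θ = 44.04°; offset = 15.5·tan 44.04° = 14.9891 m.
Summing the layer offsets gives 23.5204 m.

23.52 m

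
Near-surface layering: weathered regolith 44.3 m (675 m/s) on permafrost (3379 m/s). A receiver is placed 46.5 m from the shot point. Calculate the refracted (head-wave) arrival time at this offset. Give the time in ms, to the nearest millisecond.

142 ms

t = x/V₂ + 2h·√(V₂²−V₁²)/(V₁V₂).
√(V₂²−V₁²) = √(3379²−675²) = 3310.9 m/s; delay term = 2·44.3·3310.9/(675·3379) = 0.12861 s.
t = 46.5/3379 + 0.12861 = 0.14238 s.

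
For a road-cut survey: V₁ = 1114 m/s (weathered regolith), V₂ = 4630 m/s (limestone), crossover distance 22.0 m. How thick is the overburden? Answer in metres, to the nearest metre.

9 m

h = (x_cross/2)·√((V₂−V₁)/(V₂+V₁)).
(V₂−V₁)/(V₂+V₁) = (4630−1114)/(4630+1114) = 0.6121; √ = 0.7824.
h = (22.0/2)·0.7824 = 8.61 m.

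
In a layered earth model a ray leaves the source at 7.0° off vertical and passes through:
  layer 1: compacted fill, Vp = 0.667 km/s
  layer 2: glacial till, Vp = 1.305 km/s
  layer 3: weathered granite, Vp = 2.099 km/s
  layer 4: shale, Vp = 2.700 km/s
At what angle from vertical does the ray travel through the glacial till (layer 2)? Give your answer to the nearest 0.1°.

13.8°

Snell's law across each interface conserves sin θ / V, so sin θ_2 = V_2·sin θ₁/V₁.
sin θ_2 = 1.305 × sin 7.0° / 0.667 = 0.2384.
θ_2 = 13.79° from the vertical.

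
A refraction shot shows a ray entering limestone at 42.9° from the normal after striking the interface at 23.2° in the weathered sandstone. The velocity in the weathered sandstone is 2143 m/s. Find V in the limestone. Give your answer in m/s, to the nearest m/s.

sin 23.2° = 0.3939; sin 42.9° = 0.6807.
V₂ = V₁·(sin θ₂/sin θ₁) = 2143·(0.6807/0.3939) = 3703.05 m/s.

3703 m/s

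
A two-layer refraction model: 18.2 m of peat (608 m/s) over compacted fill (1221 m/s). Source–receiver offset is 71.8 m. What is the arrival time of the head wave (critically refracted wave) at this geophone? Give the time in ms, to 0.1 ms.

110.7 ms

t = x/V₂ + 2h·√(V₂²−V₁²)/(V₁V₂).
√(V₂²−V₁²) = √(1221²−608²) = 1058.9 m/s; delay term = 2·18.2·1058.9/(608·1221) = 0.05192 s.
t = 71.8/1221 + 0.05192 = 0.11072 s.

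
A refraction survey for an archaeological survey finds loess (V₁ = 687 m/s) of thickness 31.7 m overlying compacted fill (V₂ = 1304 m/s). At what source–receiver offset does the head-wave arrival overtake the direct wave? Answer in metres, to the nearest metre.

x_cross = 2h·√((V₂+V₁)/(V₂−V₁)).
(V₂+V₁)/(V₂−V₁) = (1304+687)/(1304−687) = 3.2269; √ = 1.7964.
x_cross = 2·31.7·1.7964 = 113.89 m.

114 m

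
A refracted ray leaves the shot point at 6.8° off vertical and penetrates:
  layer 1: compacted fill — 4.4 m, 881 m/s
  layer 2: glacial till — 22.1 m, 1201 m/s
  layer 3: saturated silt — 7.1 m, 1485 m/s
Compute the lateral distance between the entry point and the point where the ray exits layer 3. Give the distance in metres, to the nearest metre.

6 m

p = sin θ₁/V₁ = sin 6.8°/881 = 1.3440e-04 s/m is conserved through the stack.
Layer 1: θ = 6.80°; offset = 4.4·tan 6.80° = 0.525 m.
Layer 2: sin θ = p·1201 = 0.1614 → θ = 9.29°; offset = 22.1·tan 9.29° = 3.615 m.
Layer 3: sin θ = p·1485 = 0.1996 → θ = 11.51°; offset = 7.1·tan 11.51° = 1.446 m.
Total horizontal offset = 5.585 m.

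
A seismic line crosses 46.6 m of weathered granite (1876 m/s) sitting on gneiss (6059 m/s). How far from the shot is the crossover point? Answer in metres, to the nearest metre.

128 m

x_cross = 2h·√((V₂+V₁)/(V₂−V₁)).
(V₂+V₁)/(V₂−V₁) = (6059+1876)/(6059−1876) = 1.8970; √ = 1.3773.
x_cross = 2·46.6·1.3773 = 128.36 m.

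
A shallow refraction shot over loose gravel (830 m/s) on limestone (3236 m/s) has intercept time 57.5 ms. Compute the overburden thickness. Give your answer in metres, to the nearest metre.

25 m

θ_c = arcsin(830/3236) = 14.86°; cos θ_c = 0.9665.
tᵢ = 2h cos θ_c/V₁ ⇒ h = tᵢ·V₁/(2 cos θ_c) = 0.0575·830/(2·0.9665) = 24.69 m.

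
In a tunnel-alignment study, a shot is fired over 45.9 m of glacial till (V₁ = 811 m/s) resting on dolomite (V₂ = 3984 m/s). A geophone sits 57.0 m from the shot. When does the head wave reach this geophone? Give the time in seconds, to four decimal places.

θ_c = arcsin(V₁/V₂) = arcsin(811/3984) = 11.75°, cos θ_c = 0.9791.
Intercept time tᵢ = 2h cos θ_c / V₁ = 2·45.9·0.9791/811 = 0.11082 s.
t = x/V₂ + tᵢ = 57.0/3984 + 0.11082 = 0.12513 s.

0.1251 s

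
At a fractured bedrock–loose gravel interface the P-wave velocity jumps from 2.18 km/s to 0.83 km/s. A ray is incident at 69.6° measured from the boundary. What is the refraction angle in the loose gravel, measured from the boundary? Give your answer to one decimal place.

82.4°

Angle from the normal: 90° − 69.6° = 20.4°.
sin θ₁/V₁ = sin θ₂/V₂ ⇒ sin θ₂ = 0.83·sin 20.4°/2.18 = 0.83·0.3486/2.18 = 0.1327.
θ₂ = arcsin 0.1327 = 7.63° from the normal.
From the interface: 90° − 7.63° = 82.37°.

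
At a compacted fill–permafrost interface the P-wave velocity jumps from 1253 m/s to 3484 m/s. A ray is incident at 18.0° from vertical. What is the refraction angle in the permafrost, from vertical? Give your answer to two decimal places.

59.23°

sin θ₁/V₁ = sin θ₂/V₂ ⇒ sin θ₂ = 3484·sin 18.0°/1253 = 3484·0.3090/1253 = 0.8592.
θ₂ = arcsin 0.8592 = 59.23° from the normal.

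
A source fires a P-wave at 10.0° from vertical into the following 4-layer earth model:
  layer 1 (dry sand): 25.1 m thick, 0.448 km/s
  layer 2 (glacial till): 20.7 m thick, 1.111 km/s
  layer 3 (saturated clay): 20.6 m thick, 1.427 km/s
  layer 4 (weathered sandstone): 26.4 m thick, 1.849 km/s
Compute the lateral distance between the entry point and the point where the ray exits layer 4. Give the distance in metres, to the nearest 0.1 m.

p = sin θ₁/V₁ = sin 10.0°/0.448 = 3.8761e-01 s/km is conserved through the stack.
Layer 1: θ = 10.00°; offset = 25.1·tan 10.00° = 4.426 m.
Layer 2: sin θ = p·1.111 = 0.4306 → θ = 25.51°; offset = 20.7·tan 25.51° = 9.877 m.
Layer 3: sin θ = p·1.427 = 0.5531 → θ = 33.58°; offset = 20.6·tan 33.58° = 13.677 m.
Layer 4: sin θ = p·1.849 = 0.7167 → θ = 45.78°; offset = 26.4·tan 45.78° = 27.130 m.
Summing the layer offsets gives 55.110 m.

55.1 m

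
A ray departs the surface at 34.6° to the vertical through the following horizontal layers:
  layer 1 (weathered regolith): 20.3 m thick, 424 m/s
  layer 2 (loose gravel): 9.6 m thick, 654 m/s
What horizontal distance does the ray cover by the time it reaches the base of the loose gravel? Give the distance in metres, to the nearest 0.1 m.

Apply Snell's law at each interface; in layer i the horizontal offset is hᵢ·tan θᵢ.
Layer 1: θ = 34.60°; offset = 20.3·tan 34.60° = 14.004 m.
Layer 2: sin θ = 654·sin 34.6°/424 = 0.8759, θ = 61.15°; offset = 9.6·tan 61.15° = 17.425 m.
Σ offsets = 31.429 m.

31.4 m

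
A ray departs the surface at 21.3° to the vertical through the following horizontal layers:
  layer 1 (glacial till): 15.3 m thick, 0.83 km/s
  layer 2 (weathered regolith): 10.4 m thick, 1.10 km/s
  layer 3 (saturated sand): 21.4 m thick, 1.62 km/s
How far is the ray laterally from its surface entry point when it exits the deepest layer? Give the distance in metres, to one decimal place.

p = sin θ₁/V₁ = sin 21.3°/0.83 = 4.3765e-01 s/km is conserved through the stack.
Layer 1: θ = 21.30°; offset = 15.3·tan 21.30° = 5.965 m.
Layer 2: sin θ = p·1.10 = 0.4814 → θ = 28.78°; offset = 10.4·tan 28.78° = 5.712 m.
Layer 3: sin θ = p·1.62 = 0.7090 → θ = 45.15°; offset = 21.4·tan 45.15° = 21.515 m.
Total horizontal offset = 33.192 m.

33.2 m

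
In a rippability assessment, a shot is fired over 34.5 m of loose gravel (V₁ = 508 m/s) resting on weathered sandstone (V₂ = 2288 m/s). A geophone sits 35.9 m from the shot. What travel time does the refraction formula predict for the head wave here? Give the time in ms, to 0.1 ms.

148.1 ms

θ_c = arcsin(V₁/V₂) = arcsin(508/2288) = 12.83°, cos θ_c = 0.9750.
Intercept time tᵢ = 2h cos θ_c / V₁ = 2·34.5·0.9750/508 = 0.13244 s.
t = x/V₂ + tᵢ = 35.9/2288 + 0.13244 = 0.14813 s.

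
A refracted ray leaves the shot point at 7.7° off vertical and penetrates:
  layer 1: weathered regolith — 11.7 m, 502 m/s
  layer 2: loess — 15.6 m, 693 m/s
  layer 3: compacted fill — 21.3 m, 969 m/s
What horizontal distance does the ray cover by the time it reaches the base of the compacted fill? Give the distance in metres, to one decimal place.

10.2 m

Apply Snell's law at each interface; in layer i the horizontal offset is hᵢ·tan θᵢ.
Layer 1: θ = 7.70°; offset = 11.7·tan 7.70° = 1.582 m.
Layer 2: sin θ = 693·sin 7.7°/502 = 0.1850, θ = 10.66°; offset = 15.6·tan 10.66° = 2.936 m.
Layer 3: sin θ = 969·sin 7.7°/502 = 0.2586, θ = 14.99°; offset = 21.3·tan 14.99° = 5.703 m.
Total horizontal offset = 10.221 m.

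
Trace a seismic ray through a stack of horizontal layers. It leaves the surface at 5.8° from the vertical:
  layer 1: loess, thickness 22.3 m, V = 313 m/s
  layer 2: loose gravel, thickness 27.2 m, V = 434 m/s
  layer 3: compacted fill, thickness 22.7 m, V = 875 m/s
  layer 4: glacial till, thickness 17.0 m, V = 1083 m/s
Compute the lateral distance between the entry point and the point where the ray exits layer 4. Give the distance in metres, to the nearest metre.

19 m

Apply Snell's law at each interface; in layer i the horizontal offset is hᵢ·tan θᵢ.
Layer 1: θ = 5.80°; offset = 22.3·tan 5.80° = 2.265 m.
Layer 2: sin θ = 434·sin 5.8°/313 = 0.1401, θ = 8.05°; offset = 27.2·tan 8.05° = 3.849 m.
Layer 3: sin θ = 875·sin 5.8°/313 = 0.2825, θ = 16.41°; offset = 22.7·tan 16.41° = 6.685 m.
Layer 4: sin θ = 1083·sin 5.8°/313 = 0.3497, θ = 20.47°; offset = 17.0·tan 20.47° = 6.345 m.
Summing the layer offsets gives 19.144 m.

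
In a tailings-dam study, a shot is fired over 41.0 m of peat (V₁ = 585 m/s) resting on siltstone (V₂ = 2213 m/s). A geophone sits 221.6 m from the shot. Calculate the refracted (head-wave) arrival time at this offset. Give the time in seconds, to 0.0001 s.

t = x/V₂ + 2h·√(V₂²−V₁²)/(V₁V₂).
√(V₂²−V₁²) = √(2213²−585²) = 2134.3 m/s; delay term = 2·41.0·2134.3/(585·2213) = 0.13518 s.
t = 221.6/2213 + 0.13518 = 0.23532 s.

0.2353 s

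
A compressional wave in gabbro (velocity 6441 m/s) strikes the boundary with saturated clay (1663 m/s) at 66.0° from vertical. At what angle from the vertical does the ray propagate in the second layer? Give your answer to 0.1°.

13.6°

Snell's law: sin θ₂ = (V₂/V₁)·sin θ₁ = (1663/6441)·sin 66.0° = 0.2359.
θ₂ = arcsin 0.2359 = 13.64° from the normal.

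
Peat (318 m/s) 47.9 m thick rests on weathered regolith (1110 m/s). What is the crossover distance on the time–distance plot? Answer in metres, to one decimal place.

θ_c = arcsin(318/1110) = 16.65°, so cos θ_c = 0.9581 and tᵢ = 2h cos θ_c/V₁ = 0.2886 s.
At crossover x/V₁ = x/V₂ + tᵢ ⇒ x = tᵢ/(1/V₁ − 1/V₂) = 0.28863/(3.1447e-03 − 9.0090e-04) = 128.64 m.

128.6 m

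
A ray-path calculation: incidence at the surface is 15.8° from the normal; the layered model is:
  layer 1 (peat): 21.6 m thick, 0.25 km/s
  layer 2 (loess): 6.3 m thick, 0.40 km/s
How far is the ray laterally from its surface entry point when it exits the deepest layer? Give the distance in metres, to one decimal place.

Apply Snell's law at each interface; in layer i the horizontal offset is hᵢ·tan θᵢ.
Layer 1: θ = 15.80°; offset = 21.6·tan 15.80° = 6.112 m.
Layer 2: sin θ = 0.40·sin 15.8°/0.25 = 0.4356, θ = 25.83°; offset = 6.3·tan 25.83° = 3.049 m.
Summing the layer offsets gives 9.161 m.

9.2 m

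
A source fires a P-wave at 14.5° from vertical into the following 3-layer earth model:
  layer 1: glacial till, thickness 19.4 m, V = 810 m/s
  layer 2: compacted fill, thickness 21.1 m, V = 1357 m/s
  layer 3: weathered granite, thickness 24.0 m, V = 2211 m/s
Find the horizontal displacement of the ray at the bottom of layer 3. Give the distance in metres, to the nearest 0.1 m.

p = sin θ₁/V₁ = sin 14.5°/810 = 3.0911e-04 s/m is conserved through the stack.
Layer 1: θ = 14.50°; offset = 19.4·tan 14.50° = 5.017 m.
Layer 2: sin θ = p·1357 = 0.4195 → θ = 24.80°; offset = 21.1·tan 24.80° = 9.750 m.
Layer 3: sin θ = p·2211 = 0.6834 → θ = 43.11°; offset = 24.0·tan 43.11° = 22.469 m.
Total horizontal offset = 37.236 m.

37.2 m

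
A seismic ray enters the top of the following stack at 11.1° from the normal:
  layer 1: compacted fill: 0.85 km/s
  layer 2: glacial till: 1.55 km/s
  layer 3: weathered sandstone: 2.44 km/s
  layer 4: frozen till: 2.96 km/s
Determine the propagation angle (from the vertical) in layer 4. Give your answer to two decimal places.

Ray parameter p = sin 11.1° / 0.85 = 2.2650e-01 s/km.
sin θ_4 = p·V_4 = 2.2650e-01 × 2.96 = 0.6704.
θ_4 = arcsin 0.6704 = 42.10°.

42.10°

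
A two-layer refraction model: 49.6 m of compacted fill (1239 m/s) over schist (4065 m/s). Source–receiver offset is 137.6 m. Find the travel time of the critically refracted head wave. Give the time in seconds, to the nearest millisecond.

t = x/V₂ + 2h·√(V₂²−V₁²)/(V₁V₂).
√(V₂²−V₁²) = √(4065²−1239²) = 3871.6 m/s; delay term = 2·49.6·3871.6/(1239·4065) = 0.07625 s.
t = 137.6/4065 + 0.07625 = 0.11010 s.

0.110 s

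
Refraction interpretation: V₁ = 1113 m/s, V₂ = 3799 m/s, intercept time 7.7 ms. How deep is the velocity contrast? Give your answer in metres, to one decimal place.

4.5 m

h = tᵢ·V₁·V₂ / (2·√(V₂²−V₁²)).
√(V₂²−V₁²) = √(3799² − 1113²) = 3632.3 m/s.
h = 0.0077 s × 1113 × 3799 / (2 × 3632.3) = 4.48 m.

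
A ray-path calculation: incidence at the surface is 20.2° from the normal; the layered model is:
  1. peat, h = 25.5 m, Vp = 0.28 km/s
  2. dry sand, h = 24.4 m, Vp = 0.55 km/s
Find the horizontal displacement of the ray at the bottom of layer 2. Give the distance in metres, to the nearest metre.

Apply Snell's law at each interface; in layer i the horizontal offset is hᵢ·tan θᵢ.
Layer 1: θ = 20.20°; offset = 25.5·tan 20.20° = 9.382 m.
Layer 2: sin θ = 0.55·sin 20.2°/0.28 = 0.6783, θ = 42.71°; offset = 24.4·tan 42.71° = 22.522 m.
Σ offsets = 31.904 m.

32 m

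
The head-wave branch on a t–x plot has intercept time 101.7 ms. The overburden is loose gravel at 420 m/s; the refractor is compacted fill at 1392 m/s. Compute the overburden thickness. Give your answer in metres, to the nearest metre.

22 m

θ_c = arcsin(420/1392) = 17.56°; cos θ_c = 0.9534.
tᵢ = 2h cos θ_c/V₁ ⇒ h = tᵢ·V₁/(2 cos θ_c) = 0.1017·420/(2·0.9534) = 22.40 m.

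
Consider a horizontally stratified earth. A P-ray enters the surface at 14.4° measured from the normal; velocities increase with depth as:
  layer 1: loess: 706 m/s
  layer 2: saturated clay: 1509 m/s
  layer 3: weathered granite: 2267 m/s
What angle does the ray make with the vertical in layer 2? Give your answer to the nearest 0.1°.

32.1°

Ray parameter p = sin 14.4° / 706 = 3.5225e-04 s/m.
sin θ_2 = p·V_2 = 3.5225e-04 × 1509 = 0.5315.
θ_2 = 32.11° from the vertical.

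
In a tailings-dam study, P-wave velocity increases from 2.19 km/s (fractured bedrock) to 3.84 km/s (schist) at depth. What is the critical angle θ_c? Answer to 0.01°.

34.77°

At critical incidence the refracted ray runs along the interface (θ₂ = 90°), so sin θ_c = V₁/V₂.
θ_c = arcsin(2.19/3.84) = arcsin 0.5703 = 34.77°.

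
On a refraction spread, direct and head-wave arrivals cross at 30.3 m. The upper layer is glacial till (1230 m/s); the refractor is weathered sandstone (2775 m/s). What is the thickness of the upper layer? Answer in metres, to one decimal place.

9.4 m

x_cross = 2h·√((V₂+V₁)/(V₂−V₁)) → h = x_cross / (2·√((V₂+V₁)/(V₂−V₁))).
√((V₂+V₁)/(V₂−V₁)) = √((2775+1230)/(2775−1230)) = 1.6100.
h = 30.3 / (2·1.6100) = 9.41 m.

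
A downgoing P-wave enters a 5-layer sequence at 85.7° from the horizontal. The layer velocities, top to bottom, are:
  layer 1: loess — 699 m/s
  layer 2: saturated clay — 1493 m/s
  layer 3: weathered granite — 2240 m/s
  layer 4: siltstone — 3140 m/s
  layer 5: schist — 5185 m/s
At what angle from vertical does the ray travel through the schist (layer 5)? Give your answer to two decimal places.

33.79°

From the normal: θ₁ = 90° − 85.7° = 4.3°.
Snell's law across each interface conserves sin θ / V, so sin θ_5 = V_5·sin θ₁/V₁.
sin θ_5 = 5185 × sin 4.3° / 699 = 0.5562.
θ_5 = 33.79° from the vertical.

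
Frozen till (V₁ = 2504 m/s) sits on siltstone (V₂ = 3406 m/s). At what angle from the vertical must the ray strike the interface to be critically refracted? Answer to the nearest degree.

47°

At critical incidence the refracted ray runs along the interface (θ₂ = 90°), so sin θ_c = V₁/V₂.
θ_c = arcsin(2504/3406) = arcsin 0.7352 = 47.32°.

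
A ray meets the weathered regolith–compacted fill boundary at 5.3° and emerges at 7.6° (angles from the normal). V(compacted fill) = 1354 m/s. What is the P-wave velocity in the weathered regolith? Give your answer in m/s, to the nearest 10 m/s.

950 m/s

sin 5.3° = 0.0924; sin 7.6° = 0.1323.
V₁ = V₂·(sin θ₁/sin θ₂) = 1354·(0.0924/0.1323) = 945.66 m/s.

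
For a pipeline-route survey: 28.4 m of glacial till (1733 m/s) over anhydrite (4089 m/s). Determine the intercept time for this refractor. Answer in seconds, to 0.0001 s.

0.0297 s

θ_c = arcsin(V₁/V₂) = arcsin(1733/4089) = 25.08°; cos θ_c = 0.9057.
tᵢ = 2h·cos θ_c / V₁ = 2·28.4·0.9057 / 1733 = 0.02969 s.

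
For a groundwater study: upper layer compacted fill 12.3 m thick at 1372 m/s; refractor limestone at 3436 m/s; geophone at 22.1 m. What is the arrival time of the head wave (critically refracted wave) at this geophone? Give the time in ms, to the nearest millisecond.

t = x/V₂ + 2h·√(V₂²−V₁²)/(V₁V₂).
√(V₂²−V₁²) = √(3436²−1372²) = 3150.2 m/s; delay term = 2·12.3·3150.2/(1372·3436) = 0.01644 s.
t = 22.1/3436 + 0.01644 = 0.02287 s.

23 ms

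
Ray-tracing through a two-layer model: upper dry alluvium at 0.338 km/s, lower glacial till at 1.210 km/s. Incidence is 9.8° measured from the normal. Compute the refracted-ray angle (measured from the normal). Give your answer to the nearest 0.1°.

sin θ₁/V₁ = sin θ₂/V₂ ⇒ sin θ₂ = 1.210·sin 9.8°/0.338 = 1.210·0.1702/0.338 = 0.6093.
θ₂ = sin⁻¹(0.6093) = 37.54° (from vertical).

37.5°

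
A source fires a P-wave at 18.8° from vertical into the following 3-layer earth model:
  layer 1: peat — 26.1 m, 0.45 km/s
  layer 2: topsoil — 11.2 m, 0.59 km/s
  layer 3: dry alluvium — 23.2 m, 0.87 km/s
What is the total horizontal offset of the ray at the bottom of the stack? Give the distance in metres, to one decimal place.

32.6 m

p = sin θ₁/V₁ = sin 18.8°/0.45 = 7.1615e-01 s/km is conserved through the stack.
Layer 1: θ = 18.80°; offset = 26.1·tan 18.80° = 8.885 m.
Layer 2: sin θ = p·0.59 = 0.4225 → θ = 24.99°; offset = 11.2·tan 24.99° = 5.221 m.
Layer 3: sin θ = p·0.87 = 0.6230 → θ = 38.54°; offset = 23.2·tan 38.54° = 18.480 m.
Total horizontal offset = 32.586 m.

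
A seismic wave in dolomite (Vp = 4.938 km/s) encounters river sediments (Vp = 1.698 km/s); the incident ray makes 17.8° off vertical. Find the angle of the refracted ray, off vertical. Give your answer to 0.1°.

6.0°

Snell's law: sin θ₂ = (V₂/V₁)·sin θ₁ = (1.698/4.938)·sin 17.8° = 0.1051.
θ₂ = arcsin 0.1051 = 6.03° from the normal.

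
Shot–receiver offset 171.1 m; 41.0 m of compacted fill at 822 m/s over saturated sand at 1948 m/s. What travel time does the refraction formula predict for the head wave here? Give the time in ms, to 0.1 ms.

178.3 ms

θ_c = arcsin(V₁/V₂) = arcsin(822/1948) = 24.96°, cos θ_c = 0.9066.
Intercept time tᵢ = 2h cos θ_c / V₁ = 2·41.0·0.9066/822 = 0.09044 s.
t = x/V₂ + tᵢ = 171.1/1948 + 0.09044 = 0.17827 s.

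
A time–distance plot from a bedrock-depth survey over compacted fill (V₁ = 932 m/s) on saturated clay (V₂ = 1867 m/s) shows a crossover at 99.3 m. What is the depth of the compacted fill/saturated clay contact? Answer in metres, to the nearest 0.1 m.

x_cross = 2h·√((V₂+V₁)/(V₂−V₁)) → h = x_cross / (2·√((V₂+V₁)/(V₂−V₁))).
√((V₂+V₁)/(V₂−V₁)) = √((1867+932)/(1867−932)) = 1.7302.
h = 99.3 / (2·1.7302) = 28.70 m.

28.7 m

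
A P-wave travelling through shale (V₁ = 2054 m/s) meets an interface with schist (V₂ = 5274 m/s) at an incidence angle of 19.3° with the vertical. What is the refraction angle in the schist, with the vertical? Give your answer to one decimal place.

Snell's law: sin θ₂ = (V₂/V₁)·sin θ₁ = (5274/2054)·sin 19.3° = 0.8487.
θ₂ = sin⁻¹(0.8487) = 58.07° (from vertical).

58.1°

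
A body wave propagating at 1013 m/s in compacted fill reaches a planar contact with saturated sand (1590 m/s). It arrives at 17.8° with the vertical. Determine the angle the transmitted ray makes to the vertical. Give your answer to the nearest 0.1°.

28.7°

Snell's law: sin θ₂ = (V₂/V₁)·sin θ₁ = (1590/1013)·sin 17.8° = 0.4798.
θ₂ = sin⁻¹(0.4798) = 28.67° (from vertical).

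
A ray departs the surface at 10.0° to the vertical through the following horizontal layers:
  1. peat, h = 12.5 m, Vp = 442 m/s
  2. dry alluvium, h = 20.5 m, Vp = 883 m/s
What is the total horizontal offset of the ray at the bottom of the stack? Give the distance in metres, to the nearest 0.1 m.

9.8 m

Ray parameter p = sin 10.0° / 442 m/s = 3.9287e-04 s/m.
Layer 1: θ = 10.00°; offset = 12.5·tan 10.00° = 2.204 m.
Layer 2: sin θ = p·883 = 0.3469 → θ = 20.30°; offset = 20.5·tan 20.30° = 7.582 m.
Σ offsets = 9.786 m.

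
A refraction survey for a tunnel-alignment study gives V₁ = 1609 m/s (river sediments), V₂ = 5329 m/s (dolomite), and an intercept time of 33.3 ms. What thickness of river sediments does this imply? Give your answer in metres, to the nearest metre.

h = tᵢ·V₁·V₂ / (2·√(V₂²−V₁²)).
√(V₂²−V₁²) = √(5329² − 1609²) = 5080.3 m/s.
h = 0.0333 s × 1609 × 5329 / (2 × 5080.3) = 28.10 m.

28 m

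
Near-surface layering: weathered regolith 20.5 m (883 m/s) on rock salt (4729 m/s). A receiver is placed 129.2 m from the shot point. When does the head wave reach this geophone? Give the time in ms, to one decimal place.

72.9 ms

θ_c = arcsin(V₁/V₂) = arcsin(883/4729) = 10.76°, cos θ_c = 0.9824.
Intercept time tᵢ = 2h cos θ_c / V₁ = 2·20.5·0.9824/883 = 0.04562 s.
t = x/V₂ + tᵢ = 129.2/4729 + 0.04562 = 0.07294 s.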